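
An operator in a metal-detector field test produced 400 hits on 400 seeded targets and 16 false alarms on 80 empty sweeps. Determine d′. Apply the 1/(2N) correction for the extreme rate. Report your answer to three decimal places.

d′ = 3.865

The hit rate is 400/400 = 1, so apply the 1/(2N) correction: H → 1 − 1/(2·400) = 0.99875.
z(H) = z(0.99875) = 3.0233
z(FA) = z(0.20000) = -0.8416
d' = 3.0233 − (-0.8416) = 3.8649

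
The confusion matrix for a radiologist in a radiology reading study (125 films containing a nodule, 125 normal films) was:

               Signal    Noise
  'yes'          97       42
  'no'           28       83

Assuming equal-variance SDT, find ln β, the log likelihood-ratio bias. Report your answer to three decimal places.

ln β = -0.198

H = 97/125 = 0.7760
FA = 42/125 = 0.3360
z(0.7760) = 0.7588, z(0.3360) = -0.4234
ln β = −½·[z(H)² − z(FA)²] = −0.5 × (0.5758 − 0.1793) = -0.19825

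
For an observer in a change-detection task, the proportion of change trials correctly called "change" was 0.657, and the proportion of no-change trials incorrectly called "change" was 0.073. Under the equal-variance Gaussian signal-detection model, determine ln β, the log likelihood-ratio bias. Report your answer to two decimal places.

ln β = 0.98

z(H) = 0.404
z(FA) = -1.454
ln β = −½·[z(H)² − z(FA)²] = −0.5 × (0.163 − 2.114) = 0.9755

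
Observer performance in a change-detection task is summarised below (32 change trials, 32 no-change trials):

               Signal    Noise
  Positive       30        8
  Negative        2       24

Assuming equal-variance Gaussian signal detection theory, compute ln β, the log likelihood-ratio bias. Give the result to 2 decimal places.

H = 30/32 = 0.9375
FA = 8/32 = 0.2500
z(H) = z(0.9375) = 1.534
z(FA) = z(0.2500) = -0.674
ln β = −½·[z(H)² − z(FA)²] = −0.5 × (2.353 − 0.454) = -0.9495

ln β = -0.95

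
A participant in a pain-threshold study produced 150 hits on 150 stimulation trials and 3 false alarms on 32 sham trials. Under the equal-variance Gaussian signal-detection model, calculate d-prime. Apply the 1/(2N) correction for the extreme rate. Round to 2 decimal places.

d-prime = 4.03

The hit rate is 150/150 = 1, so apply the 1/(2N) correction: H → 1 − 1/(2·150) = 0.99667.
z(H) = z(0.99667) = 2.713
z(FA) = z(0.09375) = -1.318
d' = 2.713 − (-1.318) = 4.031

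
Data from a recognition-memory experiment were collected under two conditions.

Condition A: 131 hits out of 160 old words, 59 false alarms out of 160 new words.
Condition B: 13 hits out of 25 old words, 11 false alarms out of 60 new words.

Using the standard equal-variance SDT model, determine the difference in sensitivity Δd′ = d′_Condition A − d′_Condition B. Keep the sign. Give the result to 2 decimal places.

Δd′ = 0.29

Condition A: z(0.8187) = 0.910, z(0.3688) = -0.335, d' = 1.245
Condition B: z(0.5200) = 0.050, z(0.1833) = -0.903, d' = 0.953
Δd' = d'_Condition A − d'_Condition B = 1.245 − 0.953 = 0.292
Condition A has the higher sensitivity.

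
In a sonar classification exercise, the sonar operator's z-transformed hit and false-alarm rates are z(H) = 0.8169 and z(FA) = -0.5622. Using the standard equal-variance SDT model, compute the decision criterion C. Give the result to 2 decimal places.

C = -0.13

c = −½·[z(H) + z(FA)] = −½·(0.8169 + (-0.5622)) = -0.12735
c < 0: the sonar operator has a liberal response bias.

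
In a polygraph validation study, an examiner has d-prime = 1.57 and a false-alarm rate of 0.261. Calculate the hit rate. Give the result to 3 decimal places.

z(false-alarm rate) = z(0.261) = -0.6403
z(H) = z(FA) + d' = -0.6403 + 1.57 = 0.9297
hit rate = Φ(0.9297) = 0.8237

hit rate = 0.824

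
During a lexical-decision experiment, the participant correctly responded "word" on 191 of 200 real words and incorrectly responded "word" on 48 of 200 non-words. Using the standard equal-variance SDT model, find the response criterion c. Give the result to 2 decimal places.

H = 191/200 = 0.9550
FA = 48/200 = 0.2400
z(H) = 1.695
z(FA) = -0.706
c = −½·[z(H) + z(FA)] = −0.5 × (1.695 + (-0.706)) = -0.4945

c = -0.49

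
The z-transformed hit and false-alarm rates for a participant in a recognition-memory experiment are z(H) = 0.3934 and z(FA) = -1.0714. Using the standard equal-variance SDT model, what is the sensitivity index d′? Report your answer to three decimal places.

d' = z(H) − z(FA) = 0.3934 − (-1.0714) = 1.4648

d′ = 1.465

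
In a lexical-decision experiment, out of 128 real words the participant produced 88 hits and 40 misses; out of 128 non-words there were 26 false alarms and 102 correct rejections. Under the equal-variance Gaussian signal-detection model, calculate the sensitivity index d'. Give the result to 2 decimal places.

d' = 1.32

H = 88/128 = 0.6875
FA = 26/128 = 0.2031
z(H) = 0.4888
z(FA) = -0.8306
d' = z(H) − z(FA) = 0.4888 − (-0.8306) = 1.3194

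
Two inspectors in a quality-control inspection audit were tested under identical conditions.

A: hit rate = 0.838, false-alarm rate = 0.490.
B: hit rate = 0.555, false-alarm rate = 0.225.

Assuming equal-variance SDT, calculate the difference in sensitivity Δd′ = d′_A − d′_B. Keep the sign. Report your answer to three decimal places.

Δd′ = 0.118

A: z(0.838) = 0.9863, z(0.490) = -0.0251, d' = 1.0114
B: z(0.555) = 0.1383, z(0.225) = -0.7554, d' = 0.8937
Δd' = d'_A − d'_B = 1.0114 − 0.8937 = 0.1177
A has the higher sensitivity.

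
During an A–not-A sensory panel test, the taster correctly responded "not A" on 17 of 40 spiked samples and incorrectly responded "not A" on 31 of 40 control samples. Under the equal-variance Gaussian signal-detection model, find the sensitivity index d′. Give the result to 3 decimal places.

d′ = -0.945

H = 17/40 = 0.4250
FA = 31/40 = 0.7750
z(0.4250) = -0.1891, z(0.7750) = 0.7554
d' = z(H) − z(FA) = -0.1891 − 0.7554 = -0.9445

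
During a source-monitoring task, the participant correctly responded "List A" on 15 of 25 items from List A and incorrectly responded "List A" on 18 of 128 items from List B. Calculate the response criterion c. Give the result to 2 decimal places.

c = 0.41

H = 15/25 = 0.6000
FA = 18/128 = 0.1406
Φ⁻¹(H) = 0.253
Φ⁻¹(FA) = -1.078
c = −½·[z(H) + z(FA)] = −0.5 × (0.253 + (-1.078)) = 0.4125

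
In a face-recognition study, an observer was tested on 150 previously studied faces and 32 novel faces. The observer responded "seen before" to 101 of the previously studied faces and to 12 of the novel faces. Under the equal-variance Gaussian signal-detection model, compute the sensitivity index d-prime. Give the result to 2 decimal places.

H = 101/150 = 0.6733
FA = 12/32 = 0.3750
z(0.6733) = 0.449, z(0.3750) = -0.319
d' = z(H) − z(FA) = 0.449 − (-0.319) = 0.768

d-prime = 0.77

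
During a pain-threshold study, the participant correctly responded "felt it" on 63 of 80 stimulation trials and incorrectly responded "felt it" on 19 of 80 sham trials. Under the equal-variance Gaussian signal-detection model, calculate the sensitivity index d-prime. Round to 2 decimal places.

d-prime = 1.51

H = 63/80 = 0.7875
FA = 19/80 = 0.2375
Φ⁻¹(H) = Φ⁻¹(0.7875) = 0.798
Φ⁻¹(FA) = Φ⁻¹(0.2375) = -0.714
d' = z(H) − z(FA) = 0.798 − (-0.714) = 1.512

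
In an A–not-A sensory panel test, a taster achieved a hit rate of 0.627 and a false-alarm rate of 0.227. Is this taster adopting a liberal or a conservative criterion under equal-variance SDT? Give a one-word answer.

z(H) = 0.324, z(FA) = -0.749
c = −½·(z(H) + z(FA)) = 0.2125
c > 0 → conservative criterion (biased toward responding “no”).

conservative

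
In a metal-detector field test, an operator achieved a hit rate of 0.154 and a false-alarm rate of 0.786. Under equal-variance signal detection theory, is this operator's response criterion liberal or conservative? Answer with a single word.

z(H) = -1.019, z(FA) = 0.793
c = −½·(z(H) + z(FA)) = 0.113
c > 0 → conservative criterion (biased toward responding “no”).

conservative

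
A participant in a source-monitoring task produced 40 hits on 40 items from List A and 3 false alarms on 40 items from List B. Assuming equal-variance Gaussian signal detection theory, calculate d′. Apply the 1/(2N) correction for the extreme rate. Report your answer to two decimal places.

d′ = 3.68

The hit rate is 40/40 = 1, so apply the 1/(2N) correction: H → 1 − 1/(2·40) = 0.98750.
z(H) = z(0.98750) = 2.241
z(FA) = z(0.07500) = -1.440
d' = 2.241 − (-1.440) = 3.681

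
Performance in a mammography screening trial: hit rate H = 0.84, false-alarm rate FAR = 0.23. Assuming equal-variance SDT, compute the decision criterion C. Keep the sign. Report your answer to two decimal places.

z(H) = z(0.84) = 0.994
z(FA) = z(0.23) = -0.739
c = −½·[z(H) + z(FA)] = −0.5 × (0.994 + (-0.739)) = -0.1275
c < 0: the reader has a liberal response bias.

C = -0.13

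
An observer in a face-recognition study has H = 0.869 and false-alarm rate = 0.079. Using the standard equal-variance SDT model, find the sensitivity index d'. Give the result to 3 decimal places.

Φ⁻¹(H) = Φ⁻¹(0.869) = 1.1217
Φ⁻¹(FA) = Φ⁻¹(0.079) = -1.4118
d' = z(H) − z(FA) = 1.1217 − (-1.4118) = 2.5335

d' = 2.534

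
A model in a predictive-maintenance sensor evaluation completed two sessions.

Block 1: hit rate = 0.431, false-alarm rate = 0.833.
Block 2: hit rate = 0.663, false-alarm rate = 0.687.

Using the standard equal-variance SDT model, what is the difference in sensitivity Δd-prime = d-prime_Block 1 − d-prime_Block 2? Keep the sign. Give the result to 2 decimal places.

Δd-prime = -1.07

Block 1: z(0.431) = -0.174, z(0.833) = 0.966, d' = -1.140
Block 2: z(0.663) = 0.421, z(0.687) = 0.487, d' = -0.066
Δd' = d'_Block 1 − d'_Block 2 = -1.140 − (-0.066) = -1.074
Block 2 has the higher sensitivity.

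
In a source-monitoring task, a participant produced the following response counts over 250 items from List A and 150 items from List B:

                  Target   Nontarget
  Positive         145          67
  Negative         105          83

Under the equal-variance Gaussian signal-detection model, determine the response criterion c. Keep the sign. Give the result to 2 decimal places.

H = 145/250 = 0.5800
FA = 67/150 = 0.4467
z(H) = z(0.5800) = 0.2019
z(FA) = z(0.4467) = -0.1340
c = −½·[z(H) + z(FA)] = −0.5 × (0.2019 + (-0.1340)) = -0.03395
c < 0: the participant has a liberal response bias.

c = -0.03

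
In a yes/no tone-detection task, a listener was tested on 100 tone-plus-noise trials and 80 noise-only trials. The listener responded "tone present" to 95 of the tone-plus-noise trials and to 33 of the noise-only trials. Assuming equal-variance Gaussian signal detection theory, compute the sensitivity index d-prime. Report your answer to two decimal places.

H = 95/100 = 0.9500
FA = 33/80 = 0.4125
z(H) = 1.645
z(FA) = -0.221
d' = z(H) − z(FA) = 1.645 − (-0.221) = 1.866

d-prime = 1.87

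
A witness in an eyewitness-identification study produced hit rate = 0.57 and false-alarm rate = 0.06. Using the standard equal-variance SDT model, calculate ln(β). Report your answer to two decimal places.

ln β = 1.19

z(0.57) = 0.176, z(0.06) = -1.555
ln β = −½·[z(H)² − z(FA)²] = −0.5 × (0.031 − 2.418) = 1.1935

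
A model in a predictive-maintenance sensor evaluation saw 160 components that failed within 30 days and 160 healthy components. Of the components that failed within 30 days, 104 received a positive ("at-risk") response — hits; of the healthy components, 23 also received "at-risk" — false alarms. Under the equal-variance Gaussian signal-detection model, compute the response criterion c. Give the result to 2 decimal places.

H = 104/160 = 0.6500
FA = 23/160 = 0.1437
z(H) = 0.385
z(FA) = -1.064
c = −½·[z(H) + z(FA)] = −0.5 × (0.385 + (-1.064)) = 0.3395
c > 0: the model has a conservative response bias.

c = 0.34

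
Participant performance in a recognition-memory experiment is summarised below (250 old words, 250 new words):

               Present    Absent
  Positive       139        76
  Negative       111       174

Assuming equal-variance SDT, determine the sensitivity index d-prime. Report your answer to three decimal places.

H = 139/250 = 0.5560
FA = 76/250 = 0.3040
z(0.5560) = 0.1408, z(0.3040) = -0.5129
d' = z(H) − z(FA) = 0.1408 − (-0.5129) = 0.6537

d-prime = 0.654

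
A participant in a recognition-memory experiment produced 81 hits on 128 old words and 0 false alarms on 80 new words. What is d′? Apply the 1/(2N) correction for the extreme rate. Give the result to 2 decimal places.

The false-alarm rate is 0/80 = 0, so apply the 1/(2N) correction: FA → 1/(2·80) = 0.00625.
z(H) = z(0.63281) = 0.339
z(FA) = z(0.00625) = -2.498
d' = 0.339 − (-2.498) = 2.837

d′ = 2.84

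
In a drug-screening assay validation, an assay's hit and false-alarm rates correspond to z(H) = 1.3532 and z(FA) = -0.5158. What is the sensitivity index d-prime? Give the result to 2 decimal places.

d' = z(H) − z(FA) = 1.3532 − (-0.5158) = 1.8690

d-prime = 1.87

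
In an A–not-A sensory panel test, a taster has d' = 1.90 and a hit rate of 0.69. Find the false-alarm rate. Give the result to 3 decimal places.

z(hit rate) = z(0.69) = 0.4959
z(FA) = z(H) − d' = 0.4959 − 1.90 = -1.4041
false-alarm rate = Φ(-1.4041) = 0.0801

false-alarm rate = 0.080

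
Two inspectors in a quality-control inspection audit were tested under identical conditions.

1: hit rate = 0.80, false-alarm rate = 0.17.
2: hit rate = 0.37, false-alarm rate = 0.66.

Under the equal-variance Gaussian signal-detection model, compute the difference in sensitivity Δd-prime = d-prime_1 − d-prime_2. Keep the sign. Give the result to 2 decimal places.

Δd-prime = 2.54

1: z(0.80) = 0.842, z(0.17) = -0.954, d' = 1.796
2: z(0.37) = -0.332, z(0.66) = 0.412, d' = -0.744
Δd' = d'_1 − d'_2 = 1.796 − (-0.744) = 2.540
1 has the higher sensitivity.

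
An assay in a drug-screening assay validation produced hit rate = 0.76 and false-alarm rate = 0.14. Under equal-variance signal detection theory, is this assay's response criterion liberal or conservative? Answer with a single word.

z(H) = 0.706, z(FA) = -1.080
c = −½·(z(H) + z(FA)) = 0.187
c > 0 → conservative criterion (biased toward responding “no”).

conservative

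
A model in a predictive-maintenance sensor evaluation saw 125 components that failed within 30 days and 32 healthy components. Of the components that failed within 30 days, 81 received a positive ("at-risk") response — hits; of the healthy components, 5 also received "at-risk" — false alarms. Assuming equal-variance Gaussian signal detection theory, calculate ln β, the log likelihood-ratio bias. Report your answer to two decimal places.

ln β = 0.44

H = 81/125 = 0.6480
FA = 5/32 = 0.1562
Φ⁻¹(H) = Φ⁻¹(0.6480) = 0.380
Φ⁻¹(FA) = Φ⁻¹(0.1562) = -1.010
ln β = −½·[z(H)² − z(FA)²] = −0.5 × (0.144 − 1.020) = 0.438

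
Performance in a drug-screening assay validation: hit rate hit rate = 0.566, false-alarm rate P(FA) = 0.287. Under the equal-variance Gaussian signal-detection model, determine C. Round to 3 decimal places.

z(0.566) = 0.1662, z(0.287) = -0.5622
c = −½·[z(H) + z(FA)] = −0.5 × (0.1662 + (-0.5622)) = 0.1980
c > 0: the assay has a conservative response bias.

C = 0.198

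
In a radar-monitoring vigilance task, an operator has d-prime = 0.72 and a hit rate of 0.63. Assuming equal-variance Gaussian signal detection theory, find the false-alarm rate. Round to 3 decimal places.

z(hit rate) = z(0.63) = 0.3319
z(FA) = z(H) − d' = 0.3319 − 0.72 = -0.3881
false-alarm rate = Φ(-0.3881) = 0.3490

false-alarm rate = 0.349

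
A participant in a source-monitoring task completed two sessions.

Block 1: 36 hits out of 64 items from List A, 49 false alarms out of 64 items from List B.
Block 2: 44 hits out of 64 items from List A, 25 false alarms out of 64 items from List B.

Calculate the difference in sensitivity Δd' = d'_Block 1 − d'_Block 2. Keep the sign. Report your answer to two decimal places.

Δd' = -1.33

Block 1: z(0.5625) = 0.157, z(0.7656) = 0.724, d' = -0.567
Block 2: z(0.6875) = 0.489, z(0.3906) = -0.278, d' = 0.767
Δd' = d'_Block 1 − d'_Block 2 = -0.567 − 0.767 = -1.334
Block 2 has the higher sensitivity.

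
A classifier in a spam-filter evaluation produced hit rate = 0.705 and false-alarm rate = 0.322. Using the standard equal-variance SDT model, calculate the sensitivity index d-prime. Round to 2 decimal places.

d-prime = 1.00

z(H) = 0.5388
z(FA) = -0.4621
d' = z(H) − z(FA) = 0.5388 − (-0.4621) = 1.0009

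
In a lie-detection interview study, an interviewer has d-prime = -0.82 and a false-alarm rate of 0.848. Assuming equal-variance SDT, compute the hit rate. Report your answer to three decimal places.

z(false-alarm rate) = z(0.848) = 1.0279
z(H) = z(FA) + d' = 1.0279 + (-0.82) = 0.2079
hit rate = Φ(0.2079) = 0.5823

hit rate = 0.582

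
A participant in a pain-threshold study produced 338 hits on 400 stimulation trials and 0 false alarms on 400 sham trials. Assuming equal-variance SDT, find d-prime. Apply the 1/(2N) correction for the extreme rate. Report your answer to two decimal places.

The false-alarm rate is 0/400 = 0, so apply the 1/(2N) correction: FA → 1/(2·400) = 0.00125.
z(H) = z(0.84500) = 1.015
z(FA) = z(0.00125) = -3.023
d' = 1.015 − (-3.023) = 4.038

d-prime = 4.04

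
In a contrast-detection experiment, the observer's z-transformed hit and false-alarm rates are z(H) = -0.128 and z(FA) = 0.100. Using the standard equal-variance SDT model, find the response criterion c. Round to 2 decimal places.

c = 0.01

c = −½·[z(H) + z(FA)] = −½·(-0.128 + 0.100) = 0.014
c > 0: the observer has a conservative response bias.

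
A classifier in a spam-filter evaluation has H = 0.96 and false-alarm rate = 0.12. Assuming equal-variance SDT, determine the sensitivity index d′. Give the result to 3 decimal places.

d′ = 2.926

z(H) = z(0.96) = 1.7507
z(FA) = z(0.12) = -1.1750
d' = z(H) − z(FA) = 1.7507 − (-1.1750) = 2.9257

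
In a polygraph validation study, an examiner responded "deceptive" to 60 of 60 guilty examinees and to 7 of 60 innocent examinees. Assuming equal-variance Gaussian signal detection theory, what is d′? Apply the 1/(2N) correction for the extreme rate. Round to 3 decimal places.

d′ = 3.586

The hit rate is 60/60 = 1, so apply the 1/(2N) correction: H → 1 − 1/(2·60) = 0.99167.
z(H) = z(0.99167) = 2.3941
z(FA) = z(0.11667) = -1.1918
d' = 2.3941 − (-1.1918) = 3.5859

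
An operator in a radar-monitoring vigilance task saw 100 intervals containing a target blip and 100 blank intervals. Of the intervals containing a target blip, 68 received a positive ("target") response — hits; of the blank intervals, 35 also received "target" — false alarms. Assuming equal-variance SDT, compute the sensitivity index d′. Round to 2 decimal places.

H = 68/100 = 0.6800
FA = 35/100 = 0.3500
z(H) = 0.4677
z(FA) = -0.3853
d' = z(H) − z(FA) = 0.4677 − (-0.3853) = 0.8530

d′ = 0.85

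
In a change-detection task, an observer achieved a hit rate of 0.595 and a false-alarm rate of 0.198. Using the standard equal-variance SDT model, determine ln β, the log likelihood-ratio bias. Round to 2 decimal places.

ln β = 0.33

z(0.595) = 0.240, z(0.198) = -0.849
ln β = −½·[z(H)² − z(FA)²] = −0.5 × (0.058 − 0.721) = 0.3315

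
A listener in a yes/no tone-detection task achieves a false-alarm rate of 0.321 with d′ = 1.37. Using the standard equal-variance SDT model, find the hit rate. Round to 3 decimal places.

hit rate = 0.817

z(false-alarm rate) = z(0.321) = -0.4649
z(H) = z(FA) + d' = -0.4649 + 1.37 = 0.9051
hit rate = Φ(0.9051) = 0.8173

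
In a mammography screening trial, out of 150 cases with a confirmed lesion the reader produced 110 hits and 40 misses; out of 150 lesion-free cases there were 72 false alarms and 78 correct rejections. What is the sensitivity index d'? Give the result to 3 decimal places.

d' = 0.673

H = 110/150 = 0.7333
FA = 72/150 = 0.4800
Φ⁻¹(0.7333) = 0.6228, Φ⁻¹(0.4800) = -0.0502
d' = z(H) − z(FA) = 0.6228 − (-0.0502) = 0.6730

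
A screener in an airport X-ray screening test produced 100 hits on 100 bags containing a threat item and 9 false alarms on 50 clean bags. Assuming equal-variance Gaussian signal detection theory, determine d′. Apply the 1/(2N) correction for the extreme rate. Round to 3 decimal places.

d′ = 3.491

The hit rate is 100/100 = 1, so apply the 1/(2N) correction: H → 1 − 1/(2·100) = 0.99500.
z(H) = z(0.99500) = 2.5758
z(FA) = z(0.18000) = -0.9154
d' = 2.5758 − (-0.9154) = 3.4912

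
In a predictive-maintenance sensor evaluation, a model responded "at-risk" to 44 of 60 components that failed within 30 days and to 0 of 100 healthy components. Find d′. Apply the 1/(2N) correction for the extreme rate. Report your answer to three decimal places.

d′ = 3.199

The false-alarm rate is 0/100 = 0, so apply the 1/(2N) correction: FA → 1/(2·100) = 0.00500.
z(H) = z(0.73333) = 0.6229
z(FA) = z(0.00500) = -2.5758
d' = 0.6229 − (-2.5758) = 3.1987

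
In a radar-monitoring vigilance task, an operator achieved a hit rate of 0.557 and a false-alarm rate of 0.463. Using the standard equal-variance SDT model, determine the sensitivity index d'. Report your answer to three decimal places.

d' = 0.236

z(H) = 0.1434
z(FA) = -0.0929
d' = z(H) − z(FA) = 0.1434 − (-0.0929) = 0.2363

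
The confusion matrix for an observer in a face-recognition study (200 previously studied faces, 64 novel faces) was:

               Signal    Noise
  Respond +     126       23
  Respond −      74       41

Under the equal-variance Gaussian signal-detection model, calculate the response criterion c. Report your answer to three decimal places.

c = 0.014

H = 126/200 = 0.6300
FA = 23/64 = 0.3594
Φ⁻¹(0.6300) = 0.3319, Φ⁻¹(0.3594) = -0.3601
c = −½·[z(H) + z(FA)] = −0.5 × (0.3319 + (-0.3601)) = 0.0141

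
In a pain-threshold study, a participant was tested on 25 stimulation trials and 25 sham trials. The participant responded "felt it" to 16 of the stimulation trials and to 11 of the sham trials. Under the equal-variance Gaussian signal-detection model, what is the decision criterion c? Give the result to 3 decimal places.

H = 16/25 = 0.6400
FA = 11/25 = 0.4400
Φ⁻¹(H) = Φ⁻¹(0.6400) = 0.3585
Φ⁻¹(FA) = Φ⁻¹(0.4400) = -0.1510
c = −½·[z(H) + z(FA)] = −0.5 × (0.3585 + (-0.1510)) = -0.10375
c < 0: the participant has a liberal response bias.

c = -0.104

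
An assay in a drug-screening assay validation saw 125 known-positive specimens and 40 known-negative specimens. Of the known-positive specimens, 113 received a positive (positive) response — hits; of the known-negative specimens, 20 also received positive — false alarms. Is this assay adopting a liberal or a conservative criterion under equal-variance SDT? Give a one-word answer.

liberal

z(H) = 1.305, z(FA) = 0.000
c = −½·(z(H) + z(FA)) = -0.6525
c < 0 → liberal criterion (biased toward responding “yes”).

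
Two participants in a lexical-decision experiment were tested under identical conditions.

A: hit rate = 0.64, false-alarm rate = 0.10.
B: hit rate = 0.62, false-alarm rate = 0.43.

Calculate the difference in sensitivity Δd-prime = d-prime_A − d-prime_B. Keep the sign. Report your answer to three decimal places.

Δd-prime = 1.158

A: z(0.64) = 0.3585, z(0.10) = -1.2816, d' = 1.6401
B: z(0.62) = 0.3055, z(0.43) = -0.1764, d' = 0.4819
Δd' = d'_A − d'_B = 1.6401 − 0.4819 = 1.1582
A has the higher sensitivity.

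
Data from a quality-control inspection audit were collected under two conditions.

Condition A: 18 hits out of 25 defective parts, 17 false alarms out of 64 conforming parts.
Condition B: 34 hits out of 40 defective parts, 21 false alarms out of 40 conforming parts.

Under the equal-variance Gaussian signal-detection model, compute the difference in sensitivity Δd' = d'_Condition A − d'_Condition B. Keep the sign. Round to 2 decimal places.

Condition A: z(0.7200) = 0.583, z(0.2656) = -0.626, d' = 1.209
Condition B: z(0.8500) = 1.036, z(0.5250) = 0.063, d' = 0.973
Δd' = d'_Condition A − d'_Condition B = 1.209 − 0.973 = 0.236
Condition A has the higher sensitivity.

Δd' = 0.24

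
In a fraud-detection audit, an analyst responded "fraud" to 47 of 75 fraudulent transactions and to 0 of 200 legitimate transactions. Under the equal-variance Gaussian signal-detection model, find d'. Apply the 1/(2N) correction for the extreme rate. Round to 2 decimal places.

The false-alarm rate is 0/200 = 0, so apply the 1/(2N) correction: FA → 1/(2·200) = 0.00250.
z(H) = z(0.62667) = 0.323
z(FA) = z(0.00250) = -2.807
d' = 0.323 − (-2.807) = 3.130

d' = 3.13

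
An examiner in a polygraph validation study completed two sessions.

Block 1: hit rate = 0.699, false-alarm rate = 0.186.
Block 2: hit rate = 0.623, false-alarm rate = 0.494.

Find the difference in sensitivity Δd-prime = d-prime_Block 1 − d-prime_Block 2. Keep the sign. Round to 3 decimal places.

Block 1: z(0.699) = 0.5215, z(0.186) = -0.8927, d' = 1.4142
Block 2: z(0.623) = 0.3134, z(0.494) = -0.0150, d' = 0.3284
Δd' = d'_Block 1 − d'_Block 2 = 1.4142 − 0.3284 = 1.0858
Block 1 has the higher sensitivity.

Δd-prime = 1.086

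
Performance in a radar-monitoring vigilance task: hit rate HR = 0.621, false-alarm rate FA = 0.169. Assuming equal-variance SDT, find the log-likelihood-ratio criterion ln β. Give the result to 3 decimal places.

ln β = 0.412

z(H) = 0.3081
z(FA) = -0.9581
ln β = −½·[z(H)² − z(FA)²] = −0.5 × (0.0949 − 0.9180) = 0.41155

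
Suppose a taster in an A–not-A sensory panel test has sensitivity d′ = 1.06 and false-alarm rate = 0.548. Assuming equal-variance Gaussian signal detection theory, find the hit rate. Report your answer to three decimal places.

z(false-alarm rate) = z(0.548) = 0.1206
z(H) = z(FA) + d' = 0.1206 + 1.06 = 1.1806
hit rate = Φ(1.1806) = 0.8811

hit rate = 0.881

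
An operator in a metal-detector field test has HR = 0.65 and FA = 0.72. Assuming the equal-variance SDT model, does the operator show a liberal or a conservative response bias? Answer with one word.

liberal

z(H) = 0.385, z(FA) = 0.583
c = −½·(z(H) + z(FA)) = -0.484
c < 0 → liberal criterion (biased toward responding “yes”).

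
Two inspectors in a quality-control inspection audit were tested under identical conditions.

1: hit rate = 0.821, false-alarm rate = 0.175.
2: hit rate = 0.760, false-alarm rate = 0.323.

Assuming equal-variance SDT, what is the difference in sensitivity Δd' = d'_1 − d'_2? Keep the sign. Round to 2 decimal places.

1: z(0.821) = 0.919, z(0.175) = -0.935, d' = 1.854
2: z(0.760) = 0.706, z(0.323) = -0.459, d' = 1.165
Δd' = d'_1 − d'_2 = 1.854 − 1.165 = 0.689
1 has the higher sensitivity.

Δd' = 0.69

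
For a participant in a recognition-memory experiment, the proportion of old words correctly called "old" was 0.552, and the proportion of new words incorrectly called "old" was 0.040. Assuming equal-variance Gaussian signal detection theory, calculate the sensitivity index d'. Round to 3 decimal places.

Φ⁻¹(H) = 0.1307
Φ⁻¹(FA) = -1.7507
d' = z(H) − z(FA) = 0.1307 − (-1.7507) = 1.8814

d' = 1.881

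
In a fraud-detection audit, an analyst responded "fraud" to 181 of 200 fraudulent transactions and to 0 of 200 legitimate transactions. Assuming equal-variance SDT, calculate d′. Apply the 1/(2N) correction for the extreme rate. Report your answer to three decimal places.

The false-alarm rate is 0/200 = 0, so apply the 1/(2N) correction: FA → 1/(2·200) = 0.00250.
z(H) = z(0.90500) = 1.3106
z(FA) = z(0.00250) = -2.8070
d' = 1.3106 − (-2.8070) = 4.1176

d′ = 4.118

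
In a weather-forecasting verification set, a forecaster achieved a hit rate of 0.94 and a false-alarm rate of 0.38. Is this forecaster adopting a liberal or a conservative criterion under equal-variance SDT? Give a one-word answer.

liberal

z(H) = 1.555, z(FA) = -0.305
c = −½·(z(H) + z(FA)) = -0.625
c < 0 → liberal criterion (biased toward responding “yes”).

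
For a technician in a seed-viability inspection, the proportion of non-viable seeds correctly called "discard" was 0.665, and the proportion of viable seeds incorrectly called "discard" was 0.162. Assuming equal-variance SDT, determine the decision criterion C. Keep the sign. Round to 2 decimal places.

Φ⁻¹(H) = Φ⁻¹(0.665) = 0.426
Φ⁻¹(FA) = Φ⁻¹(0.162) = -0.986
c = −½·[z(H) + z(FA)] = −0.5 × (0.426 + (-0.986)) = 0.280

C = 0.28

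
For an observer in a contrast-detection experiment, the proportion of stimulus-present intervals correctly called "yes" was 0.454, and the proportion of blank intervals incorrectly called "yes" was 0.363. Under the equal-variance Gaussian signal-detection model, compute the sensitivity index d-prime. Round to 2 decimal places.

Φ⁻¹(0.454) = -0.116, Φ⁻¹(0.363) = -0.350
d' = z(H) − z(FA) = -0.116 − (-0.350) = 0.234

d-prime = 0.23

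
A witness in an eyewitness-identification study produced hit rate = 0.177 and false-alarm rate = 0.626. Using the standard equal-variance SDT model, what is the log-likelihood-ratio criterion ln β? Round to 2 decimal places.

ln β = -0.38

z(0.177) = -0.927, z(0.626) = 0.321
ln β = −½·[z(H)² − z(FA)²] = −0.5 × (0.859 − 0.103) = -0.378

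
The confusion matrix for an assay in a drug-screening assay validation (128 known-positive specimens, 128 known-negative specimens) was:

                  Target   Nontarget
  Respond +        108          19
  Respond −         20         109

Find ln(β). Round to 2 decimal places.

H = 108/128 = 0.8438
FA = 19/128 = 0.1484
Φ⁻¹(0.8438) = 1.010, Φ⁻¹(0.1484) = -1.043
ln β = −½·[z(H)² − z(FA)²] = −0.5 × (1.020 − 1.088) = 0.034

ln β = 0.03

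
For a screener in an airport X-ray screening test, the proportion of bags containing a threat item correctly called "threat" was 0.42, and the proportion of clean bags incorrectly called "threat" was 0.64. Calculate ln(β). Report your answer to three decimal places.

ln β = 0.044

Φ⁻¹(H) = Φ⁻¹(0.42) = -0.2019
Φ⁻¹(FA) = Φ⁻¹(0.64) = 0.3585
ln β = −½·[z(H)² − z(FA)²] = −0.5 × (0.0408 − 0.1285) = 0.04385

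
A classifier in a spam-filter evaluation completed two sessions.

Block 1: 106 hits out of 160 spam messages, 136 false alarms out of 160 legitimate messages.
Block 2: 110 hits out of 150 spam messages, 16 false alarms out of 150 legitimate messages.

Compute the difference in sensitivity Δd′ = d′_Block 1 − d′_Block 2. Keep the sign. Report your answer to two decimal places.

Block 1: z(0.6625) = 0.419, z(0.8500) = 1.036, d' = -0.617
Block 2: z(0.7333) = 0.623, z(0.1067) = -1.244, d' = 1.867
Δd' = d'_Block 1 − d'_Block 2 = -0.617 − 1.867 = -2.484
Block 2 has the higher sensitivity.

Δd′ = -2.48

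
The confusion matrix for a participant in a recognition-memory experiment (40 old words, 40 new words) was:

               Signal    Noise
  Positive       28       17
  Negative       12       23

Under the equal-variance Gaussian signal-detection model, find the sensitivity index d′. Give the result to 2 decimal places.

H = 28/40 = 0.7000
FA = 17/40 = 0.4250
z(H) = 0.524
z(FA) = -0.189
d' = z(H) − z(FA) = 0.524 − (-0.189) = 0.713

d′ = 0.71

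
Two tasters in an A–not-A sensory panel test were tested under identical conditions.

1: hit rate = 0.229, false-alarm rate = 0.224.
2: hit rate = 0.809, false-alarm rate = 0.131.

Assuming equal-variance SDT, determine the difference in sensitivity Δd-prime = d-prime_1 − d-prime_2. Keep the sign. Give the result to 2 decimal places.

1: z(0.229) = -0.742, z(0.224) = -0.759, d' = 0.017
2: z(0.809) = 0.874, z(0.131) = -1.122, d' = 1.996
Δd' = d'_1 − d'_2 = 0.017 − 1.996 = -1.979
2 has the higher sensitivity.

Δd-prime = -1.98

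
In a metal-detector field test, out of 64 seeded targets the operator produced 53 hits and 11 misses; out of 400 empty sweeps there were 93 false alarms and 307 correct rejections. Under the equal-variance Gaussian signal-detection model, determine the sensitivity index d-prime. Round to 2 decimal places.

H = 53/64 = 0.8281
FA = 93/400 = 0.2325
z(H) = z(0.8281) = 0.947
z(FA) = z(0.2325) = -0.731
d' = z(H) − z(FA) = 0.947 − (-0.731) = 1.678

d-prime = 1.68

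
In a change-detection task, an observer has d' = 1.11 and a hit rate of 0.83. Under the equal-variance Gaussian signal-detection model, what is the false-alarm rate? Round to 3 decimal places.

false-alarm rate = 0.438

z(hit rate) = z(0.83) = 0.9542
z(FA) = z(H) − d' = 0.9542 − 1.11 = -0.1558
false-alarm rate = Φ(-0.1558) = 0.4381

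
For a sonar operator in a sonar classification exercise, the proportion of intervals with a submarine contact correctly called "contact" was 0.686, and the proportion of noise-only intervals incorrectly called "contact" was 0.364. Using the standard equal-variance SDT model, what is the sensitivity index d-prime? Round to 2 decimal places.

z(H) = z(0.686) = 0.4845
z(FA) = z(0.364) = -0.3478
d' = z(H) − z(FA) = 0.4845 − (-0.3478) = 0.8323

d-prime = 0.83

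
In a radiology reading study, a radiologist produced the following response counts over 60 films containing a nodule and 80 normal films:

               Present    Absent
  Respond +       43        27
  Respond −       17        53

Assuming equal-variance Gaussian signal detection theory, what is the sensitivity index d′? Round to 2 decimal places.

H = 43/60 = 0.7167
FA = 27/80 = 0.3375
z(H) = z(0.7167) = 0.5731
z(FA) = z(0.3375) = -0.4193
d' = z(H) − z(FA) = 0.5731 − (-0.4193) = 0.9924

d′ = 0.99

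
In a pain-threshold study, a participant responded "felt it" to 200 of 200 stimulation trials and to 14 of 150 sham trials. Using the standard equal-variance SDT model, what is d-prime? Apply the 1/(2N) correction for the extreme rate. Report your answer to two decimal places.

The hit rate is 200/200 = 1, so apply the 1/(2N) correction: H → 1 − 1/(2·200) = 0.99750.
z(H) = z(0.99750) = 2.807
z(FA) = z(0.09333) = -1.321
d' = 2.807 − (-1.321) = 4.128

d-prime = 4.13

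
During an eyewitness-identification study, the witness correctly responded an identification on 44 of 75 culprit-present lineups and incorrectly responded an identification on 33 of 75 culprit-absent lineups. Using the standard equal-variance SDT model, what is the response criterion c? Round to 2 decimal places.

H = 44/75 = 0.5867
FA = 33/75 = 0.4400
z(H) = z(0.5867) = 0.219
z(FA) = z(0.4400) = -0.151
c = −½·[z(H) + z(FA)] = −0.5 × (0.219 + (-0.151)) = -0.034

c = -0.03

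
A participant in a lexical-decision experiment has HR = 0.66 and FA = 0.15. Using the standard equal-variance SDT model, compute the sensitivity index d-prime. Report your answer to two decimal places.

Φ⁻¹(H) = 0.4125
Φ⁻¹(FA) = -1.0364
d' = z(H) − z(FA) = 0.4125 − (-1.0364) = 1.4489

d-prime = 1.45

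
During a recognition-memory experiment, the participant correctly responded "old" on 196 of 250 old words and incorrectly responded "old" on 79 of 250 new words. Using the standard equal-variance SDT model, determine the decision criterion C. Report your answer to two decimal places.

H = 196/250 = 0.7840
FA = 79/250 = 0.3160
z(H) = 0.7858
z(FA) = -0.4789
c = −½·[z(H) + z(FA)] = −0.5 × (0.7858 + (-0.4789)) = -0.15345

C = -0.15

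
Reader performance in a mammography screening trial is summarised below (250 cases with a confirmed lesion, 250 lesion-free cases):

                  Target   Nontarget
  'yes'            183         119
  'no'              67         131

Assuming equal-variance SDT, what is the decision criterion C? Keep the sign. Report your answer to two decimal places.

H = 183/250 = 0.7320
FA = 119/250 = 0.4760
z(0.7320) = 0.619, z(0.4760) = -0.060
c = −½·[z(H) + z(FA)] = −0.5 × (0.619 + (-0.060)) = -0.2795

C = -0.28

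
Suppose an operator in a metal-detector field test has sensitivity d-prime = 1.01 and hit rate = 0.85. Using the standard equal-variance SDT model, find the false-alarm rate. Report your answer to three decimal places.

z(hit rate) = z(0.85) = 1.0364
z(FA) = z(H) − d' = 1.0364 − 1.01 = 0.0264
false-alarm rate = Φ(0.0264) = 0.5105

false-alarm rate = 0.511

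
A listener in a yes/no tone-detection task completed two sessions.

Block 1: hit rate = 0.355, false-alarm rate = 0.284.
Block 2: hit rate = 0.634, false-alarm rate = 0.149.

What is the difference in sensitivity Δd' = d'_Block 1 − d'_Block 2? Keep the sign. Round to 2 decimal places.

Δd' = -1.18

Block 1: z(0.355) = -0.372, z(0.284) = -0.571, d' = 0.199
Block 2: z(0.634) = 0.342, z(0.149) = -1.041, d' = 1.383
Δd' = d'_Block 1 − d'_Block 2 = 0.199 − 1.383 = -1.184
Block 2 has the higher sensitivity.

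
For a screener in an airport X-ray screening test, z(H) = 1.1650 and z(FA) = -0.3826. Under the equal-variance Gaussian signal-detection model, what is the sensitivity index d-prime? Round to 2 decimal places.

d-prime = 1.55

d' = z(H) − z(FA) = 1.1650 − (-0.3826) = 1.5476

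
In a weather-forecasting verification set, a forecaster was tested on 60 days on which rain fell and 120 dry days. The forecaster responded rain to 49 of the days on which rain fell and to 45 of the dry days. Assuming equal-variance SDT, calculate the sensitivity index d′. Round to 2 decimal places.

d′ = 1.22

H = 49/60 = 0.8167
FA = 45/120 = 0.3750
z(H) = z(0.8167) = 0.903
z(FA) = z(0.3750) = -0.319
d' = z(H) − z(FA) = 0.903 − (-0.319) = 1.222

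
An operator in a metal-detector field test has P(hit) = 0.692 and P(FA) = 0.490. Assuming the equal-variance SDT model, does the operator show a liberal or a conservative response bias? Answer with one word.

z(H) = 0.502, z(FA) = -0.025
c = −½·(z(H) + z(FA)) = -0.2385
c < 0 → liberal criterion (biased toward responding “yes”).

liberal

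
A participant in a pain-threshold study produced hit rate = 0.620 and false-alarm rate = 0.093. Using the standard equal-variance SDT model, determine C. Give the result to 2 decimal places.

C = 0.51

z(H) = z(0.620) = 0.3055
z(FA) = z(0.093) = -1.3225
c = −½·[z(H) + z(FA)] = −0.5 × (0.3055 + (-1.3225)) = 0.5085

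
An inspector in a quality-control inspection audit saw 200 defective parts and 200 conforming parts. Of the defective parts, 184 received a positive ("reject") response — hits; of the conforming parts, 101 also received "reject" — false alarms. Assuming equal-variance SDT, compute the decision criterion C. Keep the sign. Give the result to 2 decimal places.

C = -0.71

H = 184/200 = 0.9200
FA = 101/200 = 0.5050
z(H) = z(0.9200) = 1.405
z(FA) = z(0.5050) = 0.013
c = −½·[z(H) + z(FA)] = −0.5 × (1.405 + 0.013) = -0.709
c < 0: the inspector has a liberal response bias.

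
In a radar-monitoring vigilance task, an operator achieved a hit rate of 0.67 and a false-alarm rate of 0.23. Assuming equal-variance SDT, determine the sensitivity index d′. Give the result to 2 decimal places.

z(0.67) = 0.440, z(0.23) = -0.739
d' = z(H) − z(FA) = 0.440 − (-0.739) = 1.179

d′ = 1.18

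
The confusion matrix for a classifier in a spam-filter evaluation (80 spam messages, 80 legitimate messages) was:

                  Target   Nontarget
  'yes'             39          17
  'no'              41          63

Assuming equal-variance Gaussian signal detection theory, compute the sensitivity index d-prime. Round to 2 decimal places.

H = 39/80 = 0.4875
FA = 17/80 = 0.2125
Φ⁻¹(H) = -0.0313
Φ⁻¹(FA) = -0.7978
d' = z(H) − z(FA) = -0.0313 − (-0.7978) = 0.7665

d-prime = 0.77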